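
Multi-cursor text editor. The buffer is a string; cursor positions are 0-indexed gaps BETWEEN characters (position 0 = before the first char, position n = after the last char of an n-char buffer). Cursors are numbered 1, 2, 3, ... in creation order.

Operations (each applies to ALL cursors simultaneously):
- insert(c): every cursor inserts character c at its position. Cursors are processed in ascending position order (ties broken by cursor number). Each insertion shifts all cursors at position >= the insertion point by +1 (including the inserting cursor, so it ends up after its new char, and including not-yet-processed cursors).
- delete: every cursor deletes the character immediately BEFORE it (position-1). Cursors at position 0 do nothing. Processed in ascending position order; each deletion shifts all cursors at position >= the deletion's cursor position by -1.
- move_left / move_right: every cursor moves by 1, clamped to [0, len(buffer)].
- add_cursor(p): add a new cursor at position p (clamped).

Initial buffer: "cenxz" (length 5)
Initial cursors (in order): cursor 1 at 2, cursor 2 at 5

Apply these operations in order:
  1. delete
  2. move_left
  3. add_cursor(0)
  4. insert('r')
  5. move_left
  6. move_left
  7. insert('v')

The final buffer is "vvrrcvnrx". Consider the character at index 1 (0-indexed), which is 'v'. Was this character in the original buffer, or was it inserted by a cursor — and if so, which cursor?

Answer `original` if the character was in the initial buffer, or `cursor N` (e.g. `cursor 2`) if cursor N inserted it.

After op 1 (delete): buffer="cnx" (len 3), cursors c1@1 c2@3, authorship ...
After op 2 (move_left): buffer="cnx" (len 3), cursors c1@0 c2@2, authorship ...
After op 3 (add_cursor(0)): buffer="cnx" (len 3), cursors c1@0 c3@0 c2@2, authorship ...
After op 4 (insert('r')): buffer="rrcnrx" (len 6), cursors c1@2 c3@2 c2@5, authorship 13..2.
After op 5 (move_left): buffer="rrcnrx" (len 6), cursors c1@1 c3@1 c2@4, authorship 13..2.
After op 6 (move_left): buffer="rrcnrx" (len 6), cursors c1@0 c3@0 c2@3, authorship 13..2.
After op 7 (insert('v')): buffer="vvrrcvnrx" (len 9), cursors c1@2 c3@2 c2@6, authorship 1313.2.2.
Authorship (.=original, N=cursor N): 1 3 1 3 . 2 . 2 .
Index 1: author = 3

Answer: cursor 3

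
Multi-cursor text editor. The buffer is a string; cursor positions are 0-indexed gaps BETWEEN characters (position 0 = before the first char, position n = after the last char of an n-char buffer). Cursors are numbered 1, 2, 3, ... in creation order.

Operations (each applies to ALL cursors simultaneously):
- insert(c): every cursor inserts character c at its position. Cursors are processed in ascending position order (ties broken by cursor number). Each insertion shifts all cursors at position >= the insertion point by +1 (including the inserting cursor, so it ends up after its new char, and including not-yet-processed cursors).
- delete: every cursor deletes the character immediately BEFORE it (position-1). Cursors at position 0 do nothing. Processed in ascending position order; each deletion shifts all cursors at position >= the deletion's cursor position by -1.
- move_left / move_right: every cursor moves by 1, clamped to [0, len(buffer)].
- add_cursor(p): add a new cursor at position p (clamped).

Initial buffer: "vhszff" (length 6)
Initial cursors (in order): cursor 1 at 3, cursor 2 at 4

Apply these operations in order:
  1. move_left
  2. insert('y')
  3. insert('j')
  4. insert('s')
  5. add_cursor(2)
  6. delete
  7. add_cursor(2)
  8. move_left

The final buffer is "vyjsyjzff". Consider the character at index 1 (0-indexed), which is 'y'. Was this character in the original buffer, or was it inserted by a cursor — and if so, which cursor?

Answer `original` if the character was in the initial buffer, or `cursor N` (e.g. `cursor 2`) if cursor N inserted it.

After op 1 (move_left): buffer="vhszff" (len 6), cursors c1@2 c2@3, authorship ......
After op 2 (insert('y')): buffer="vhysyzff" (len 8), cursors c1@3 c2@5, authorship ..1.2...
After op 3 (insert('j')): buffer="vhyjsyjzff" (len 10), cursors c1@4 c2@7, authorship ..11.22...
After op 4 (insert('s')): buffer="vhyjssyjszff" (len 12), cursors c1@5 c2@9, authorship ..111.222...
After op 5 (add_cursor(2)): buffer="vhyjssyjszff" (len 12), cursors c3@2 c1@5 c2@9, authorship ..111.222...
After op 6 (delete): buffer="vyjsyjzff" (len 9), cursors c3@1 c1@3 c2@6, authorship .11.22...
After op 7 (add_cursor(2)): buffer="vyjsyjzff" (len 9), cursors c3@1 c4@2 c1@3 c2@6, authorship .11.22...
After op 8 (move_left): buffer="vyjsyjzff" (len 9), cursors c3@0 c4@1 c1@2 c2@5, authorship .11.22...
Authorship (.=original, N=cursor N): . 1 1 . 2 2 . . .
Index 1: author = 1

Answer: cursor 1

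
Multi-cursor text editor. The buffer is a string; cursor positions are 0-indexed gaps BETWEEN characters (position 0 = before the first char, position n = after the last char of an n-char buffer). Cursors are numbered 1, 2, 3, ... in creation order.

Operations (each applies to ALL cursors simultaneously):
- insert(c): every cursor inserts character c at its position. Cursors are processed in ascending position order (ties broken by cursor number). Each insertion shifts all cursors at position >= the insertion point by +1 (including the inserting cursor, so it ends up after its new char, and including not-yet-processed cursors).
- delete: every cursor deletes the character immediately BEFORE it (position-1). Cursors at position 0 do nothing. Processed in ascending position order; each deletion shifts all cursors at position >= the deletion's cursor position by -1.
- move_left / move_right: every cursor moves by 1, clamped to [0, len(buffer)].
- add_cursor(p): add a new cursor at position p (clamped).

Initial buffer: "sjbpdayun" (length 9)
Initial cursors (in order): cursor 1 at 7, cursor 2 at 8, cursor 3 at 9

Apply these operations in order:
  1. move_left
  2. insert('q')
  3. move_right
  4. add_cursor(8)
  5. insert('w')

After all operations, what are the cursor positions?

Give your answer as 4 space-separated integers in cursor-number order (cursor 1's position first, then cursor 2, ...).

Answer: 10 13 16 10

Derivation:
After op 1 (move_left): buffer="sjbpdayun" (len 9), cursors c1@6 c2@7 c3@8, authorship .........
After op 2 (insert('q')): buffer="sjbpdaqyquqn" (len 12), cursors c1@7 c2@9 c3@11, authorship ......1.2.3.
After op 3 (move_right): buffer="sjbpdaqyquqn" (len 12), cursors c1@8 c2@10 c3@12, authorship ......1.2.3.
After op 4 (add_cursor(8)): buffer="sjbpdaqyquqn" (len 12), cursors c1@8 c4@8 c2@10 c3@12, authorship ......1.2.3.
After op 5 (insert('w')): buffer="sjbpdaqywwquwqnw" (len 16), cursors c1@10 c4@10 c2@13 c3@16, authorship ......1.142.23.3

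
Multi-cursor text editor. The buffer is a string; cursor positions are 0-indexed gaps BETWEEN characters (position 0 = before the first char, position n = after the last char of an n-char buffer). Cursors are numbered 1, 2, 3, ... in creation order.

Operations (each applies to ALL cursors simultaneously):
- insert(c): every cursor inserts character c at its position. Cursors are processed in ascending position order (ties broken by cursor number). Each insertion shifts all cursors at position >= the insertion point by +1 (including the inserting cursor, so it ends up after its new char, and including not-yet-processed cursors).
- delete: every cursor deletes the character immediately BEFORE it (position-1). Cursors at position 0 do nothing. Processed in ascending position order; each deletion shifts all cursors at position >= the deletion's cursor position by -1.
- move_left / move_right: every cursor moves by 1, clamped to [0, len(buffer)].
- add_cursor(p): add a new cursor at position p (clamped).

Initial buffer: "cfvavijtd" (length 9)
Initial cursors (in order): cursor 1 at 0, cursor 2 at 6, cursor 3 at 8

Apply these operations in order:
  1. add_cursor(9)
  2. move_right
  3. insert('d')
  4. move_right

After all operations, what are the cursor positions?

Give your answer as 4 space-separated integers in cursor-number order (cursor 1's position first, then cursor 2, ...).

Answer: 3 10 13 13

Derivation:
After op 1 (add_cursor(9)): buffer="cfvavijtd" (len 9), cursors c1@0 c2@6 c3@8 c4@9, authorship .........
After op 2 (move_right): buffer="cfvavijtd" (len 9), cursors c1@1 c2@7 c3@9 c4@9, authorship .........
After op 3 (insert('d')): buffer="cdfvavijdtddd" (len 13), cursors c1@2 c2@9 c3@13 c4@13, authorship .1......2..34
After op 4 (move_right): buffer="cdfvavijdtddd" (len 13), cursors c1@3 c2@10 c3@13 c4@13, authorship .1......2..34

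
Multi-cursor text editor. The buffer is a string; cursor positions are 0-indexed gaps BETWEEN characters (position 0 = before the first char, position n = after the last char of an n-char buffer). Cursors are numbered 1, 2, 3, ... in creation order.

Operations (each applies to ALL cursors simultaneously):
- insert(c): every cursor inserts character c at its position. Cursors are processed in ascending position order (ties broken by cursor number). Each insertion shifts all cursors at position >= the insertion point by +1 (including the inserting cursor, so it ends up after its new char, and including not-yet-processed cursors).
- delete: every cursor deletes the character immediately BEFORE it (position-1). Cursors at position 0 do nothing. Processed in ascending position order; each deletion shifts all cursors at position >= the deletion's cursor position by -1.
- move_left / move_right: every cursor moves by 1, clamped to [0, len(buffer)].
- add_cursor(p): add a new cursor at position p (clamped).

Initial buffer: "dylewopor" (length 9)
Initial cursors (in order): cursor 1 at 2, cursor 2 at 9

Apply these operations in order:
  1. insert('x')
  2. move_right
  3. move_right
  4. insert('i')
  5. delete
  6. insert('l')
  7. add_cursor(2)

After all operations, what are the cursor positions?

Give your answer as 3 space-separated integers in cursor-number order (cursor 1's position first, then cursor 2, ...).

Answer: 6 13 2

Derivation:
After op 1 (insert('x')): buffer="dyxlewoporx" (len 11), cursors c1@3 c2@11, authorship ..1.......2
After op 2 (move_right): buffer="dyxlewoporx" (len 11), cursors c1@4 c2@11, authorship ..1.......2
After op 3 (move_right): buffer="dyxlewoporx" (len 11), cursors c1@5 c2@11, authorship ..1.......2
After op 4 (insert('i')): buffer="dyxleiwoporxi" (len 13), cursors c1@6 c2@13, authorship ..1..1.....22
After op 5 (delete): buffer="dyxlewoporx" (len 11), cursors c1@5 c2@11, authorship ..1.......2
After op 6 (insert('l')): buffer="dyxlelwoporxl" (len 13), cursors c1@6 c2@13, authorship ..1..1.....22
After op 7 (add_cursor(2)): buffer="dyxlelwoporxl" (len 13), cursors c3@2 c1@6 c2@13, authorship ..1..1.....22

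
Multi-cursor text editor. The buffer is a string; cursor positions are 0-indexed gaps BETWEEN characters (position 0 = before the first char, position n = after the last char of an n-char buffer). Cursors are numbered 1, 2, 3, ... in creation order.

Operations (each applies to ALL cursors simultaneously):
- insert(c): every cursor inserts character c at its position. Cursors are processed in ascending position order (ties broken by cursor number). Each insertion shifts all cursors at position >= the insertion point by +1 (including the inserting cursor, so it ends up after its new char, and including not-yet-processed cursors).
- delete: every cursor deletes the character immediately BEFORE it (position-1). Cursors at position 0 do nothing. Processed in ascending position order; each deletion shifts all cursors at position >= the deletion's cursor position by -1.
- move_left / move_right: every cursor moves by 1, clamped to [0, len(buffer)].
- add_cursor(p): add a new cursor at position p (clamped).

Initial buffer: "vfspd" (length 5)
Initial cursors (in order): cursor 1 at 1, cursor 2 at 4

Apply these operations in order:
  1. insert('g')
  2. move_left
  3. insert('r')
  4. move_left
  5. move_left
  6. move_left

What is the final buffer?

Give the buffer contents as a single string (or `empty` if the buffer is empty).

Answer: vrgfsprgd

Derivation:
After op 1 (insert('g')): buffer="vgfspgd" (len 7), cursors c1@2 c2@6, authorship .1...2.
After op 2 (move_left): buffer="vgfspgd" (len 7), cursors c1@1 c2@5, authorship .1...2.
After op 3 (insert('r')): buffer="vrgfsprgd" (len 9), cursors c1@2 c2@7, authorship .11...22.
After op 4 (move_left): buffer="vrgfsprgd" (len 9), cursors c1@1 c2@6, authorship .11...22.
After op 5 (move_left): buffer="vrgfsprgd" (len 9), cursors c1@0 c2@5, authorship .11...22.
After op 6 (move_left): buffer="vrgfsprgd" (len 9), cursors c1@0 c2@4, authorship .11...22.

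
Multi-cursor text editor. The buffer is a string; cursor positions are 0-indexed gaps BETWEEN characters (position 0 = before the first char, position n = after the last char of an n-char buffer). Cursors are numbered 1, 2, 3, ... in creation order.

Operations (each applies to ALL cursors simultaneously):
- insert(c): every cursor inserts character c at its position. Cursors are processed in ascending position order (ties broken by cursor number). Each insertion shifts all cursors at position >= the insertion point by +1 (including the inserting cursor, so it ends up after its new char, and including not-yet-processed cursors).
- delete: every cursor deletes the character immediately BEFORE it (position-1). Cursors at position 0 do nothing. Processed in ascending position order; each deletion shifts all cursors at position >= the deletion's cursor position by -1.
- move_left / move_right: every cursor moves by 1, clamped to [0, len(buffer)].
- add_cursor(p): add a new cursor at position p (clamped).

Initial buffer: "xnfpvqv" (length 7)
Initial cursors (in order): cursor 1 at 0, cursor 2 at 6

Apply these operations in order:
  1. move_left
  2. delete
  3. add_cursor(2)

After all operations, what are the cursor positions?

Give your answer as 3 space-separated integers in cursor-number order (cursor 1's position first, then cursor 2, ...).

Answer: 0 4 2

Derivation:
After op 1 (move_left): buffer="xnfpvqv" (len 7), cursors c1@0 c2@5, authorship .......
After op 2 (delete): buffer="xnfpqv" (len 6), cursors c1@0 c2@4, authorship ......
After op 3 (add_cursor(2)): buffer="xnfpqv" (len 6), cursors c1@0 c3@2 c2@4, authorship ......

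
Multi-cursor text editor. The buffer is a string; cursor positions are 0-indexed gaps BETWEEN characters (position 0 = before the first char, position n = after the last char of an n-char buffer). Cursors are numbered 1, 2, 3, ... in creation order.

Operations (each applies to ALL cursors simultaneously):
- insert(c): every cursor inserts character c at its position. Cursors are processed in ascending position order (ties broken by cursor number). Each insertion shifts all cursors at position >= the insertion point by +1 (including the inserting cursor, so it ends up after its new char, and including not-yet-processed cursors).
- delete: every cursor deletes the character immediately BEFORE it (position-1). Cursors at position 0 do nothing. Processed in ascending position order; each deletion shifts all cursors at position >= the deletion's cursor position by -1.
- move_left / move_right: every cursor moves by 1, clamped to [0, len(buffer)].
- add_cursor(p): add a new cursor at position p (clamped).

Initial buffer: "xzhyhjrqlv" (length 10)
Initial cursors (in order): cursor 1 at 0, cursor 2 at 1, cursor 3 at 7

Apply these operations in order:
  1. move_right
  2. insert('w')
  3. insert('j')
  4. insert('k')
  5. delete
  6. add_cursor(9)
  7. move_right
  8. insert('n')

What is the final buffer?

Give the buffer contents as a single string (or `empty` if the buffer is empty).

After op 1 (move_right): buffer="xzhyhjrqlv" (len 10), cursors c1@1 c2@2 c3@8, authorship ..........
After op 2 (insert('w')): buffer="xwzwhyhjrqwlv" (len 13), cursors c1@2 c2@4 c3@11, authorship .1.2......3..
After op 3 (insert('j')): buffer="xwjzwjhyhjrqwjlv" (len 16), cursors c1@3 c2@6 c3@14, authorship .11.22......33..
After op 4 (insert('k')): buffer="xwjkzwjkhyhjrqwjklv" (len 19), cursors c1@4 c2@8 c3@17, authorship .111.222......333..
After op 5 (delete): buffer="xwjzwjhyhjrqwjlv" (len 16), cursors c1@3 c2@6 c3@14, authorship .11.22......33..
After op 6 (add_cursor(9)): buffer="xwjzwjhyhjrqwjlv" (len 16), cursors c1@3 c2@6 c4@9 c3@14, authorship .11.22......33..
After op 7 (move_right): buffer="xwjzwjhyhjrqwjlv" (len 16), cursors c1@4 c2@7 c4@10 c3@15, authorship .11.22......33..
After op 8 (insert('n')): buffer="xwjznwjhnyhjnrqwjlnv" (len 20), cursors c1@5 c2@9 c4@13 c3@19, authorship .11.122.2...4..33.3.

Answer: xwjznwjhnyhjnrqwjlnv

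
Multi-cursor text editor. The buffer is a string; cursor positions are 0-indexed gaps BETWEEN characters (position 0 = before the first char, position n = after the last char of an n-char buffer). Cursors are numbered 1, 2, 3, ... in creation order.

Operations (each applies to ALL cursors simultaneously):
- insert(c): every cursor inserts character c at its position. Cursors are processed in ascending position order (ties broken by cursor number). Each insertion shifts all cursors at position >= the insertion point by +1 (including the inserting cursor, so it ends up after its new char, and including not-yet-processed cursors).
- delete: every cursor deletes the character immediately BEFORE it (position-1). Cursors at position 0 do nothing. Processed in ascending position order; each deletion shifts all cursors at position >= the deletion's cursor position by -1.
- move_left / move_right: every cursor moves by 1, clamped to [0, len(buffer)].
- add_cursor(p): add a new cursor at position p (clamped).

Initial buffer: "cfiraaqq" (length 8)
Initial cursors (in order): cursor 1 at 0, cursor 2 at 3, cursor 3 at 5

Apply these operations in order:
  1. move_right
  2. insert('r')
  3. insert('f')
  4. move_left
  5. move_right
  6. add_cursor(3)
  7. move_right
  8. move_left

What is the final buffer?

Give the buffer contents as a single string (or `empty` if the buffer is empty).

Answer: crffirrfaarfqq

Derivation:
After op 1 (move_right): buffer="cfiraaqq" (len 8), cursors c1@1 c2@4 c3@6, authorship ........
After op 2 (insert('r')): buffer="crfirraarqq" (len 11), cursors c1@2 c2@6 c3@9, authorship .1...2..3..
After op 3 (insert('f')): buffer="crffirrfaarfqq" (len 14), cursors c1@3 c2@8 c3@12, authorship .11...22..33..
After op 4 (move_left): buffer="crffirrfaarfqq" (len 14), cursors c1@2 c2@7 c3@11, authorship .11...22..33..
After op 5 (move_right): buffer="crffirrfaarfqq" (len 14), cursors c1@3 c2@8 c3@12, authorship .11...22..33..
After op 6 (add_cursor(3)): buffer="crffirrfaarfqq" (len 14), cursors c1@3 c4@3 c2@8 c3@12, authorship .11...22..33..
After op 7 (move_right): buffer="crffirrfaarfqq" (len 14), cursors c1@4 c4@4 c2@9 c3@13, authorship .11...22..33..
After op 8 (move_left): buffer="crffirrfaarfqq" (len 14), cursors c1@3 c4@3 c2@8 c3@12, authorship .11...22..33..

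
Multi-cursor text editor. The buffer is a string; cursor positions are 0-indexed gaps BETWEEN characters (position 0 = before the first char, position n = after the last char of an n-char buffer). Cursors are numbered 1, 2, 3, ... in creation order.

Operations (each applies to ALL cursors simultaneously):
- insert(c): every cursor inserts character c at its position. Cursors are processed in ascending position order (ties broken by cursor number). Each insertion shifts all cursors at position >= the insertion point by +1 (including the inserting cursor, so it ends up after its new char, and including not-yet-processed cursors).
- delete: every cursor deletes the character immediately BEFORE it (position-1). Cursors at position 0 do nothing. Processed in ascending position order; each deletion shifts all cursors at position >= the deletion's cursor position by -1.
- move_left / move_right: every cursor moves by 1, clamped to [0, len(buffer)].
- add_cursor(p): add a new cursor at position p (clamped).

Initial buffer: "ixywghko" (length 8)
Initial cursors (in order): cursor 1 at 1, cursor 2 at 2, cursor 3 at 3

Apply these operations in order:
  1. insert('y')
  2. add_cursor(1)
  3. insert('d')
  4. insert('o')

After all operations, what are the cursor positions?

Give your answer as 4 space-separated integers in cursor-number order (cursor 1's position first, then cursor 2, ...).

Answer: 6 10 14 3

Derivation:
After op 1 (insert('y')): buffer="iyxyyywghko" (len 11), cursors c1@2 c2@4 c3@6, authorship .1.2.3.....
After op 2 (add_cursor(1)): buffer="iyxyyywghko" (len 11), cursors c4@1 c1@2 c2@4 c3@6, authorship .1.2.3.....
After op 3 (insert('d')): buffer="idydxydyydwghko" (len 15), cursors c4@2 c1@4 c2@7 c3@10, authorship .411.22.33.....
After op 4 (insert('o')): buffer="idoydoxydoyydowghko" (len 19), cursors c4@3 c1@6 c2@10 c3@14, authorship .44111.222.333.....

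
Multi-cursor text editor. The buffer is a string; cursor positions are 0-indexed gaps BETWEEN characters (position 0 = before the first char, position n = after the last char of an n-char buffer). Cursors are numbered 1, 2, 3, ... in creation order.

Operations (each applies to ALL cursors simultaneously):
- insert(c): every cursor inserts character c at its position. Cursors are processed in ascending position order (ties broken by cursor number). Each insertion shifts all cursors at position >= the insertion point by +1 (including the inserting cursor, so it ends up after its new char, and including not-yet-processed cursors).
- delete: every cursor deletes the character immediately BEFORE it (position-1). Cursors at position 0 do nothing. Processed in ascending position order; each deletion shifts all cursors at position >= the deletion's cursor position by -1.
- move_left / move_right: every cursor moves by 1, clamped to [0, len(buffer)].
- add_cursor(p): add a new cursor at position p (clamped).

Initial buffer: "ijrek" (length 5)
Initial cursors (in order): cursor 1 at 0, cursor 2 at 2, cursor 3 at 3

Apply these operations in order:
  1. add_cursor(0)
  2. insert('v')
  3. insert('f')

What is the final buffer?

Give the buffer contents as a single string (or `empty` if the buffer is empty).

Answer: vvffijvfrvfek

Derivation:
After op 1 (add_cursor(0)): buffer="ijrek" (len 5), cursors c1@0 c4@0 c2@2 c3@3, authorship .....
After op 2 (insert('v')): buffer="vvijvrvek" (len 9), cursors c1@2 c4@2 c2@5 c3@7, authorship 14..2.3..
After op 3 (insert('f')): buffer="vvffijvfrvfek" (len 13), cursors c1@4 c4@4 c2@8 c3@11, authorship 1414..22.33..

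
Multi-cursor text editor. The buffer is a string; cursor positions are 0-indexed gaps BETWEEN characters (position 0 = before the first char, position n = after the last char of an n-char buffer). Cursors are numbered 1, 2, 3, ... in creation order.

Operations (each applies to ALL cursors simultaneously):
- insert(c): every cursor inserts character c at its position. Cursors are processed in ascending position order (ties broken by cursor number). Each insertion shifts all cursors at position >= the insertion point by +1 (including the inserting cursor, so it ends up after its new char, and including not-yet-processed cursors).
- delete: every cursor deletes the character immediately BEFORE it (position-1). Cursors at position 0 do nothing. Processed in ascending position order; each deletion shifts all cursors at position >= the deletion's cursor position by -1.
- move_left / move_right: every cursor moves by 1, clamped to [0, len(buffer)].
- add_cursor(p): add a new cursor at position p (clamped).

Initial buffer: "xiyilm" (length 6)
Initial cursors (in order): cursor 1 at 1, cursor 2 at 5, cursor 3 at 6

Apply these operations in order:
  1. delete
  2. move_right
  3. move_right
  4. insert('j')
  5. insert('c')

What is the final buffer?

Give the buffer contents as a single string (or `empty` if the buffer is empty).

After op 1 (delete): buffer="iyi" (len 3), cursors c1@0 c2@3 c3@3, authorship ...
After op 2 (move_right): buffer="iyi" (len 3), cursors c1@1 c2@3 c3@3, authorship ...
After op 3 (move_right): buffer="iyi" (len 3), cursors c1@2 c2@3 c3@3, authorship ...
After op 4 (insert('j')): buffer="iyjijj" (len 6), cursors c1@3 c2@6 c3@6, authorship ..1.23
After op 5 (insert('c')): buffer="iyjcijjcc" (len 9), cursors c1@4 c2@9 c3@9, authorship ..11.2323

Answer: iyjcijjcc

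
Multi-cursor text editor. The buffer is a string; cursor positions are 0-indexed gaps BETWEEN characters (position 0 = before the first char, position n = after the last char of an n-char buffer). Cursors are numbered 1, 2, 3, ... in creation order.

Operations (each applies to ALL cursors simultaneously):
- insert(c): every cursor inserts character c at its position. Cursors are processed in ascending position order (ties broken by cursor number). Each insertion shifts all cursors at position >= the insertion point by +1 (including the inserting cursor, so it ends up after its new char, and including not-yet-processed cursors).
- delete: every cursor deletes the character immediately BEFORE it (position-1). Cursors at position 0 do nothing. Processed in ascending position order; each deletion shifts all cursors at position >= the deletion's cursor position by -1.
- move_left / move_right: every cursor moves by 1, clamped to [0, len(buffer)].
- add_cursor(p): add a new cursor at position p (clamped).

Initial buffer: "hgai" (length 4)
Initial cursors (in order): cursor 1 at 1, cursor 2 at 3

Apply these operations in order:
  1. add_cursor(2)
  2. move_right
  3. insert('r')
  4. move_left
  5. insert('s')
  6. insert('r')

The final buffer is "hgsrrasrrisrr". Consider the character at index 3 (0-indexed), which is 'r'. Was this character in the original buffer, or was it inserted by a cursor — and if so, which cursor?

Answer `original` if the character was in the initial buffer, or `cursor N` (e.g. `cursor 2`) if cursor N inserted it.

After op 1 (add_cursor(2)): buffer="hgai" (len 4), cursors c1@1 c3@2 c2@3, authorship ....
After op 2 (move_right): buffer="hgai" (len 4), cursors c1@2 c3@3 c2@4, authorship ....
After op 3 (insert('r')): buffer="hgrarir" (len 7), cursors c1@3 c3@5 c2@7, authorship ..1.3.2
After op 4 (move_left): buffer="hgrarir" (len 7), cursors c1@2 c3@4 c2@6, authorship ..1.3.2
After op 5 (insert('s')): buffer="hgsrasrisr" (len 10), cursors c1@3 c3@6 c2@9, authorship ..11.33.22
After op 6 (insert('r')): buffer="hgsrrasrrisrr" (len 13), cursors c1@4 c3@8 c2@12, authorship ..111.333.222
Authorship (.=original, N=cursor N): . . 1 1 1 . 3 3 3 . 2 2 2
Index 3: author = 1

Answer: cursor 1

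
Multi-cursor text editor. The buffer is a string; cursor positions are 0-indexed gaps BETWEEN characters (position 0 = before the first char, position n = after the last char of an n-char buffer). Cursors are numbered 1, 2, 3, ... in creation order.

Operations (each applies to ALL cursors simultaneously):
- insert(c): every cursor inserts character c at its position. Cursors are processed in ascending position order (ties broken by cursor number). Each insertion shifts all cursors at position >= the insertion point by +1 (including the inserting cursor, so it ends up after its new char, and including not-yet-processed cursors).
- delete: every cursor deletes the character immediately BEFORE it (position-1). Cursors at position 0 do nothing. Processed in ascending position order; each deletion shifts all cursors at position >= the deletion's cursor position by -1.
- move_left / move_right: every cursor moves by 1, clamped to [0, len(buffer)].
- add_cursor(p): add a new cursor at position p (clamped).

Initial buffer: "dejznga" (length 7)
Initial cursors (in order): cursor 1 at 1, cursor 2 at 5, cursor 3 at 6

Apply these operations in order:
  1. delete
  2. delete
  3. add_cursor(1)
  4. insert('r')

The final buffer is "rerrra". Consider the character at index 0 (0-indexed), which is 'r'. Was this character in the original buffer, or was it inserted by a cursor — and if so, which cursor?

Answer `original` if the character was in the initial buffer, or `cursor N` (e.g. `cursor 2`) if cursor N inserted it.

Answer: cursor 1

Derivation:
After op 1 (delete): buffer="ejza" (len 4), cursors c1@0 c2@3 c3@3, authorship ....
After op 2 (delete): buffer="ea" (len 2), cursors c1@0 c2@1 c3@1, authorship ..
After op 3 (add_cursor(1)): buffer="ea" (len 2), cursors c1@0 c2@1 c3@1 c4@1, authorship ..
After op 4 (insert('r')): buffer="rerrra" (len 6), cursors c1@1 c2@5 c3@5 c4@5, authorship 1.234.
Authorship (.=original, N=cursor N): 1 . 2 3 4 .
Index 0: author = 1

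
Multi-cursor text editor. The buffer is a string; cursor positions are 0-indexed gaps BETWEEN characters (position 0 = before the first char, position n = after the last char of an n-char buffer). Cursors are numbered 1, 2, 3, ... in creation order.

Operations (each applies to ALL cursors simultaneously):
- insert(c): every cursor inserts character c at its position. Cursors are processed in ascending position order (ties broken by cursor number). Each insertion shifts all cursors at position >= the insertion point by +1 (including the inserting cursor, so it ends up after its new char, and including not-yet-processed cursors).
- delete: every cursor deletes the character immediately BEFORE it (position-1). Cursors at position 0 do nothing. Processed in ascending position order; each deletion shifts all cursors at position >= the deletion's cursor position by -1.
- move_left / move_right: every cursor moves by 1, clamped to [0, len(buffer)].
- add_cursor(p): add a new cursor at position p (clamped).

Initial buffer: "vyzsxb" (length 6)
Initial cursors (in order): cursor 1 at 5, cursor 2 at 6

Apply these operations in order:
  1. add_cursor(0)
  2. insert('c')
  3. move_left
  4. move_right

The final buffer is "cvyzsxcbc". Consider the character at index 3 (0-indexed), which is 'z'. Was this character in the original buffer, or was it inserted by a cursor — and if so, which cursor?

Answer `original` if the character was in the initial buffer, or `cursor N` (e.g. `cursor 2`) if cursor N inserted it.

After op 1 (add_cursor(0)): buffer="vyzsxb" (len 6), cursors c3@0 c1@5 c2@6, authorship ......
After op 2 (insert('c')): buffer="cvyzsxcbc" (len 9), cursors c3@1 c1@7 c2@9, authorship 3.....1.2
After op 3 (move_left): buffer="cvyzsxcbc" (len 9), cursors c3@0 c1@6 c2@8, authorship 3.....1.2
After op 4 (move_right): buffer="cvyzsxcbc" (len 9), cursors c3@1 c1@7 c2@9, authorship 3.....1.2
Authorship (.=original, N=cursor N): 3 . . . . . 1 . 2
Index 3: author = original

Answer: original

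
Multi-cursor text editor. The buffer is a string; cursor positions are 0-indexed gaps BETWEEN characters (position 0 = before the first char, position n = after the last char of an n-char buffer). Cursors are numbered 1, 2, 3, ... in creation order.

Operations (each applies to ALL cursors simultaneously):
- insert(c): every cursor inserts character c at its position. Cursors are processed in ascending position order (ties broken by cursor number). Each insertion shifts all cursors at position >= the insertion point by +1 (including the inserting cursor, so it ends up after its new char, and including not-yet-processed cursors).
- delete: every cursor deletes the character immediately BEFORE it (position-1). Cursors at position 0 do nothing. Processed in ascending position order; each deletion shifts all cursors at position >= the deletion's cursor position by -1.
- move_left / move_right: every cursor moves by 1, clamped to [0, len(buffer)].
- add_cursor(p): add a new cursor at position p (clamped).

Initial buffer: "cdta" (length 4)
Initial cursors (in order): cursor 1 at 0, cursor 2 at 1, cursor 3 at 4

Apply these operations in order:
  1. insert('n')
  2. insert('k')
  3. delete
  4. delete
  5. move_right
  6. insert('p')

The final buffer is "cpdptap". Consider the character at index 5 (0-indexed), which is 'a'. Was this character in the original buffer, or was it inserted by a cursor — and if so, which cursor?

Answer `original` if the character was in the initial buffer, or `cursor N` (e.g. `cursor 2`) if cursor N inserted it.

Answer: original

Derivation:
After op 1 (insert('n')): buffer="ncndtan" (len 7), cursors c1@1 c2@3 c3@7, authorship 1.2...3
After op 2 (insert('k')): buffer="nkcnkdtank" (len 10), cursors c1@2 c2@5 c3@10, authorship 11.22...33
After op 3 (delete): buffer="ncndtan" (len 7), cursors c1@1 c2@3 c3@7, authorship 1.2...3
After op 4 (delete): buffer="cdta" (len 4), cursors c1@0 c2@1 c3@4, authorship ....
After op 5 (move_right): buffer="cdta" (len 4), cursors c1@1 c2@2 c3@4, authorship ....
After op 6 (insert('p')): buffer="cpdptap" (len 7), cursors c1@2 c2@4 c3@7, authorship .1.2..3
Authorship (.=original, N=cursor N): . 1 . 2 . . 3
Index 5: author = original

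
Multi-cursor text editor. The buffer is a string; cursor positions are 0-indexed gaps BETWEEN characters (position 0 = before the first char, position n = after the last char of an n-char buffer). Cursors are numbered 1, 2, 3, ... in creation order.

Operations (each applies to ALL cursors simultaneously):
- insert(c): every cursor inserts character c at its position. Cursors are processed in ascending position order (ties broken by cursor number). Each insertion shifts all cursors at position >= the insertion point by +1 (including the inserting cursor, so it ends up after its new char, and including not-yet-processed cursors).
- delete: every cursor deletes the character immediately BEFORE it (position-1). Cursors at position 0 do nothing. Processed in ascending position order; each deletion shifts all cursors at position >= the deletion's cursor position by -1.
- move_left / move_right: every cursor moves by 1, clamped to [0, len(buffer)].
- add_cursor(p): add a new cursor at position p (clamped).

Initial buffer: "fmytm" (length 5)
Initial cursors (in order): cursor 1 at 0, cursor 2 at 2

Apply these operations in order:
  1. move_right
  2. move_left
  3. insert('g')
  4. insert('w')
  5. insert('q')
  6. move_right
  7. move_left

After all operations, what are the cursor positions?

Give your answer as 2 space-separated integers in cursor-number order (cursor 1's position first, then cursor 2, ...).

After op 1 (move_right): buffer="fmytm" (len 5), cursors c1@1 c2@3, authorship .....
After op 2 (move_left): buffer="fmytm" (len 5), cursors c1@0 c2@2, authorship .....
After op 3 (insert('g')): buffer="gfmgytm" (len 7), cursors c1@1 c2@4, authorship 1..2...
After op 4 (insert('w')): buffer="gwfmgwytm" (len 9), cursors c1@2 c2@6, authorship 11..22...
After op 5 (insert('q')): buffer="gwqfmgwqytm" (len 11), cursors c1@3 c2@8, authorship 111..222...
After op 6 (move_right): buffer="gwqfmgwqytm" (len 11), cursors c1@4 c2@9, authorship 111..222...
After op 7 (move_left): buffer="gwqfmgwqytm" (len 11), cursors c1@3 c2@8, authorship 111..222...

Answer: 3 8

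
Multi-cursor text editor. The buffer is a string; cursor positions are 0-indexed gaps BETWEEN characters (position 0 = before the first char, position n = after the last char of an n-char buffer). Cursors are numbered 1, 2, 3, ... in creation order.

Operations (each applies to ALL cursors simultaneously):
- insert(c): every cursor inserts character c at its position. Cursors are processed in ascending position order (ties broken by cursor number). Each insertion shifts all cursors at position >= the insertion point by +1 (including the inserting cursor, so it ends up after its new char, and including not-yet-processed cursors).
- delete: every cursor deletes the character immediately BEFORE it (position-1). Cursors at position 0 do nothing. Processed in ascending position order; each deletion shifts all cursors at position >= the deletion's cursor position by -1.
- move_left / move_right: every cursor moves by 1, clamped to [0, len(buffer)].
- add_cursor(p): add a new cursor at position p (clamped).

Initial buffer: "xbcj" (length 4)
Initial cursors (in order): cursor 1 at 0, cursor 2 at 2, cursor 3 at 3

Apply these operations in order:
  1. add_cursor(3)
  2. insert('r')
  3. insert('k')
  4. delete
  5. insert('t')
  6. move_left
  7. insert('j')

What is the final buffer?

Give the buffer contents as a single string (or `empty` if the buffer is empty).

After op 1 (add_cursor(3)): buffer="xbcj" (len 4), cursors c1@0 c2@2 c3@3 c4@3, authorship ....
After op 2 (insert('r')): buffer="rxbrcrrj" (len 8), cursors c1@1 c2@4 c3@7 c4@7, authorship 1..2.34.
After op 3 (insert('k')): buffer="rkxbrkcrrkkj" (len 12), cursors c1@2 c2@6 c3@11 c4@11, authorship 11..22.3434.
After op 4 (delete): buffer="rxbrcrrj" (len 8), cursors c1@1 c2@4 c3@7 c4@7, authorship 1..2.34.
After op 5 (insert('t')): buffer="rtxbrtcrrttj" (len 12), cursors c1@2 c2@6 c3@11 c4@11, authorship 11..22.3434.
After op 6 (move_left): buffer="rtxbrtcrrttj" (len 12), cursors c1@1 c2@5 c3@10 c4@10, authorship 11..22.3434.
After op 7 (insert('j')): buffer="rjtxbrjtcrrtjjtj" (len 16), cursors c1@2 c2@7 c3@14 c4@14, authorship 111..222.343344.

Answer: rjtxbrjtcrrtjjtj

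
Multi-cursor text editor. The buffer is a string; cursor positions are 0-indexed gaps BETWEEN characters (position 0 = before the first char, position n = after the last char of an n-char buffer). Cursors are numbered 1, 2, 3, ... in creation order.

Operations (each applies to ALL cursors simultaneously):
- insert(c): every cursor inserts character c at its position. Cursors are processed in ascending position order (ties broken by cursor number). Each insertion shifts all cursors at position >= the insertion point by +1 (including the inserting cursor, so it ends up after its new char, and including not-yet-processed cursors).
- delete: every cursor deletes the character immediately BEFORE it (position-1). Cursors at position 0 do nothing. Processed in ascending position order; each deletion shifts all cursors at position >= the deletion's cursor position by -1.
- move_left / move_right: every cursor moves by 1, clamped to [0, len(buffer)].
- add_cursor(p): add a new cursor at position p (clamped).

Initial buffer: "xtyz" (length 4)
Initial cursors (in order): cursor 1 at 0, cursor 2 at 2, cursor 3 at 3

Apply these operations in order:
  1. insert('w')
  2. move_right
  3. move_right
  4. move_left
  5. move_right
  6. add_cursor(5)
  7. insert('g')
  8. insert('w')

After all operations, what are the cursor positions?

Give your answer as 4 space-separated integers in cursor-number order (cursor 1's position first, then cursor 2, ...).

After op 1 (insert('w')): buffer="wxtwywz" (len 7), cursors c1@1 c2@4 c3@6, authorship 1..2.3.
After op 2 (move_right): buffer="wxtwywz" (len 7), cursors c1@2 c2@5 c3@7, authorship 1..2.3.
After op 3 (move_right): buffer="wxtwywz" (len 7), cursors c1@3 c2@6 c3@7, authorship 1..2.3.
After op 4 (move_left): buffer="wxtwywz" (len 7), cursors c1@2 c2@5 c3@6, authorship 1..2.3.
After op 5 (move_right): buffer="wxtwywz" (len 7), cursors c1@3 c2@6 c3@7, authorship 1..2.3.
After op 6 (add_cursor(5)): buffer="wxtwywz" (len 7), cursors c1@3 c4@5 c2@6 c3@7, authorship 1..2.3.
After op 7 (insert('g')): buffer="wxtgwygwgzg" (len 11), cursors c1@4 c4@7 c2@9 c3@11, authorship 1..12.432.3
After op 8 (insert('w')): buffer="wxtgwwygwwgwzgw" (len 15), cursors c1@5 c4@9 c2@12 c3@15, authorship 1..112.44322.33

Answer: 5 12 15 9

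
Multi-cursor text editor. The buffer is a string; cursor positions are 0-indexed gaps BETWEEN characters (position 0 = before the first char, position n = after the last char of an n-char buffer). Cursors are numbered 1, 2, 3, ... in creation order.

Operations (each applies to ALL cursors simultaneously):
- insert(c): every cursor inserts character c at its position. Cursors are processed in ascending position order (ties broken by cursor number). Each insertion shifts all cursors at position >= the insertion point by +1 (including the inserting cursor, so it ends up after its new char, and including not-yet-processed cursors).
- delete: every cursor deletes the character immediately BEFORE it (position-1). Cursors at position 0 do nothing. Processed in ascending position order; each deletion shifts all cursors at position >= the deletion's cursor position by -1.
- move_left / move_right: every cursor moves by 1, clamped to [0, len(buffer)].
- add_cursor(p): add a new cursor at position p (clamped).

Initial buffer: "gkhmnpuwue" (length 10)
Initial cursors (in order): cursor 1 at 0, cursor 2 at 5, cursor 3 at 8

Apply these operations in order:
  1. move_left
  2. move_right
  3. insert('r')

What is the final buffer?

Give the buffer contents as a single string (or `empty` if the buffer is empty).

After op 1 (move_left): buffer="gkhmnpuwue" (len 10), cursors c1@0 c2@4 c3@7, authorship ..........
After op 2 (move_right): buffer="gkhmnpuwue" (len 10), cursors c1@1 c2@5 c3@8, authorship ..........
After op 3 (insert('r')): buffer="grkhmnrpuwrue" (len 13), cursors c1@2 c2@7 c3@11, authorship .1....2...3..

Answer: grkhmnrpuwrue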